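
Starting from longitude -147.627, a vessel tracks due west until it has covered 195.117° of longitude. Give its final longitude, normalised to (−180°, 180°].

Start at -147.627°; shift −195.117° → -342.744°.
-342.744° lies outside (−180°, 180°]; add 360° → +17.256°.

+17.256°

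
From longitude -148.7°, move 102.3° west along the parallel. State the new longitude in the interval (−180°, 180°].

+109.0°

Start at -148.7°; shift −102.3° → -251.0°.
-251.0° lies outside (−180°, 180°]; add 360° → +109.0°.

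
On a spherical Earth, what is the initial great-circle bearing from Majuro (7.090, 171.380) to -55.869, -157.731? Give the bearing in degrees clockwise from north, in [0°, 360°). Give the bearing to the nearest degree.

162°

Δλ = -157.731 − 171.380 = -329.111°; wrapped into (−180°, 180°]: 30.889°.
θ = atan2( sin Δλ · cos φ₂ , cos φ₁ · sin φ₂ − sin φ₁ · cos φ₂ · cos Δλ )
  = atan2(0.28805, -0.88086) = 161.892° → normalised to [0°, 360°): 161.892°.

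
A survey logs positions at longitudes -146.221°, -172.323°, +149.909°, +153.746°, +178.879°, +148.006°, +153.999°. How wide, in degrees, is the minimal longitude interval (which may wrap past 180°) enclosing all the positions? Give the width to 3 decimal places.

Sort the longitudes: -172.323°, -146.221°, +148.006°, +149.909°, +153.746°, +153.999°, +178.879°.
Eastward gaps between consecutive values (wrapping around): 26.102°, 294.227°, 1.903°, 3.837°, 0.253°, 24.880°, 8.798°.
Largest gap = 294.227° ⇒ minimal covering band is its complement: 360° − 294.227° = 65.773°.
Band runs from +148.006° eastward to -146.221°, crossing the antimeridian.

65.773°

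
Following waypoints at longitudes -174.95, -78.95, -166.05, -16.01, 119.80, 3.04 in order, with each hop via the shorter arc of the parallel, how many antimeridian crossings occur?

Leg 1: -174.95° → -78.95°, shortest Δλ = 96.0° (east) — does not cross 180°.
Leg 2: -78.95° → -166.05°, shortest Δλ = -87.1° (west) — does not cross 180°.
Leg 3: -166.05° → -16.01°, shortest Δλ = 150.04° (east) — does not cross 180°.
Leg 4: -16.01° → +119.80°, shortest Δλ = 135.81° (east) — does not cross 180°.
Leg 5: +119.80° → +3.04°, shortest Δλ = -116.76° (west) — does not cross 180°.
Total crossings: 0.

0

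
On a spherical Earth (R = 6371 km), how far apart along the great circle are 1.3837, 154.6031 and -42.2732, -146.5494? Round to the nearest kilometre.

Δλ = -146.5494 − 154.6031 = -301.1525°; wrapped into (−180°, 180°]: 58.8475°.
Δφ = -42.2732 − 1.3837 = -43.6569°.
a = sin²(Δφ/2) + cos φ₁ · cos φ₂ · sin²(Δλ/2) = 0.316784.
c = 2·atan2(√a, √(1−a)) = 1.19562 rad → d = 6371·c ≈ 7617.33 km.

7617 km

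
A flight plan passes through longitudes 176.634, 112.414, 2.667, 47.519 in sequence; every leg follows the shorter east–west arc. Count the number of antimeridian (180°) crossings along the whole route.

Leg 1: +176.634° → +112.414°, shortest Δλ = -64.22° (west) — does not cross 180°.
Leg 2: +112.414° → +2.667°, shortest Δλ = -109.747° (west) — does not cross 180°.
Leg 3: +2.667° → +47.519°, shortest Δλ = 44.852° (east) — does not cross 180°.
Total crossings: 0.

0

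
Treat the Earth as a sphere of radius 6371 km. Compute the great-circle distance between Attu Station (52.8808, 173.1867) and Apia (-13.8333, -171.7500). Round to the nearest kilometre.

7557 km

Δλ = -171.7500 − 173.1867 = -344.9367°; wrapped into (−180°, 180°]: 15.0633°.
Δφ = -13.8333 − 52.8808 = -66.7141°.
a = sin²(Δφ/2) + cos φ₁ · cos φ₂ · sin²(Δλ/2) = 0.312407.
c = 2·atan2(√a, √(1−a)) = 1.18620 rad → d = 6371·c ≈ 7557.28 km.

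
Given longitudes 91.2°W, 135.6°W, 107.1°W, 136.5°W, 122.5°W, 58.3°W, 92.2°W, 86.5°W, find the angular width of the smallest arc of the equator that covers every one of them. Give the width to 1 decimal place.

78.2°

Sort the longitudes: -136.5°, -135.6°, -122.5°, -107.1°, -92.2°, -91.2°, -86.5°, -58.3°.
Eastward gaps between consecutive values (wrapping around): 0.9°, 13.1°, 15.4°, 14.9°, 1.0°, 4.7°, 28.2°, 281.8°.
Largest gap = 281.8° ⇒ minimal covering band is its complement: 360° − 281.8° = 78.2°.
Band runs from -136.5° eastward to -58.3°.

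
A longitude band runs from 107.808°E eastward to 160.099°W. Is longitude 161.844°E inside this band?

Band width going east from +107.808° to -160.099°: ((-160.099 − 107.808) mod 360) = 92.093°.
Offset of +161.844° east of the west edge: ((161.844 − 107.808) mod 360) = 54.036°.
54.036° ≤ 92.093° ⇒ inside.

Yes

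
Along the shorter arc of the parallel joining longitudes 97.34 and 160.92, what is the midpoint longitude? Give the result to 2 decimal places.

Signed shortest Δλ from +97.34° to +160.92° is +63.58°.
Midpoint longitude = +97.34° + (+63.58°)/2 = +97.34° + 31.79° = +129.13°.

+129.13°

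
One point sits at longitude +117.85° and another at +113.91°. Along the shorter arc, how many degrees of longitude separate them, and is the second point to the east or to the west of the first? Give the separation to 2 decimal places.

3.94° west

Raw difference: 113.91 − 117.85 = -3.94°.
Normalise into (−180°, 180°]: -3.94° stays -3.94°.
Negative ⇒ the second point lies to the west; separation 3.94°.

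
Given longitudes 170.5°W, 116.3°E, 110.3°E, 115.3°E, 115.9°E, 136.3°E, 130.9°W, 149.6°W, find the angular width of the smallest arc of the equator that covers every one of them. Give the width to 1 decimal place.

118.8°

Sort the longitudes: -170.5°, -149.6°, -130.9°, +110.3°, +115.3°, +115.9°, +116.3°, +136.3°.
Eastward gaps between consecutive values (wrapping around): 20.9°, 18.7°, 241.2°, 5.0°, 0.6°, 0.4°, 20.0°, 53.2°.
Largest gap = 241.2° ⇒ minimal covering band is its complement: 360° − 241.2° = 118.8°.
Band runs from +110.3° eastward to -130.9°, crossing the antimeridian.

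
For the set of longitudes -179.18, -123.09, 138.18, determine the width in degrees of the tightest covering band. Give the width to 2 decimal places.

98.73°

Sort the longitudes: -179.18°, -123.09°, +138.18°.
Eastward gaps between consecutive values (wrapping around): 56.09°, 261.27°, 42.64°.
Largest gap = 261.27° ⇒ minimal covering band is its complement: 360° − 261.27° = 98.73°.
Band runs from +138.18° eastward to -123.09°, crossing the antimeridian.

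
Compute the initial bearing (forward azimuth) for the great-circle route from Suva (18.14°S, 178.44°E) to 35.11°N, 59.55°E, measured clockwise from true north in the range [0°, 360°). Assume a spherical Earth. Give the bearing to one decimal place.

Δλ = 59.55 − 178.44 = -118.89°.
θ = atan2( sin Δλ · cos φ₂ , cos φ₁ · sin φ₂ − sin φ₁ · cos φ₂ · cos Δλ )
  = atan2(-0.71624, 0.42351) = -59.404° → normalised to [0°, 360°): 300.596°.

300.6°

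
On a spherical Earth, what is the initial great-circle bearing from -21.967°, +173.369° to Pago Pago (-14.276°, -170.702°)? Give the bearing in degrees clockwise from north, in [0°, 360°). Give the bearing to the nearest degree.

Δλ = -170.702 − 173.369 = -344.071°; wrapped into (−180°, 180°]: 15.929°.
θ = atan2( sin Δλ · cos φ₂ , cos φ₁ · sin φ₂ − sin φ₁ · cos φ₂ · cos Δλ )
  = atan2(0.26597, 0.11991) = 65.732° → normalised to [0°, 360°): 65.732°.

66°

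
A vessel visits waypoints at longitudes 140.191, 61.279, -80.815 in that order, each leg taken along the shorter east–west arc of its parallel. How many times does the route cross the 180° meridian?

Leg 1: +140.191° → +61.279°, shortest Δλ = -78.912° (west) — does not cross 180°.
Leg 2: +61.279° → -80.815°, shortest Δλ = -142.094° (west) — does not cross 180°.
Total crossings: 0.

0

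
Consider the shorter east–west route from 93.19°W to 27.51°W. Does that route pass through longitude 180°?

Signed shortest Δλ = ((-27.51 − -93.19 + 180) mod 360) − 180 = 65.68°.
Going east by 65.68° from -93.19° reaches -27.51° without touching 180°.

No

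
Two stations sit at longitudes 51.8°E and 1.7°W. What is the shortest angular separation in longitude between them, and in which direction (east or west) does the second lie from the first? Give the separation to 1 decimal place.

53.5° west

Raw difference: -1.7 − 51.8 = -53.5°.
Normalise into (−180°, 180°]: -53.5° stays -53.5°.
Negative ⇒ the second point lies to the west; separation 53.5°.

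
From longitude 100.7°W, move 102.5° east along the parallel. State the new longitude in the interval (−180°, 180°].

Start at -100.7°; shift +102.5° → +1.8°.
+1.8° already lies in (−180°, 180°].

1.8°E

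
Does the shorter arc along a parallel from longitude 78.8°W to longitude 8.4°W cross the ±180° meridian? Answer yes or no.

No

Signed shortest Δλ = ((-8.4 − -78.8 + 180) mod 360) − 180 = 70.4°.
Going east by 70.4° from -78.8° reaches -8.4° without touching 180°.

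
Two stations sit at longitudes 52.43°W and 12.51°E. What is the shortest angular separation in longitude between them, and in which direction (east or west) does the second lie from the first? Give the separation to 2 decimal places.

64.94° east

Raw difference: 12.51 − -52.43 = 64.94°.
Normalise into (−180°, 180°]: 64.94° stays 64.94°.
Positive ⇒ the second point lies to the east; separation 64.94°.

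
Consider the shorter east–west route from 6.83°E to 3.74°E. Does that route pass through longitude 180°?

No

Signed shortest Δλ = ((3.74 − 6.83 + 180) mod 360) − 180 = -3.09°.
Going west by 3.09° from +6.83° reaches +3.74° without touching 180°.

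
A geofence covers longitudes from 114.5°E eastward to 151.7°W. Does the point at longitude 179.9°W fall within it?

Band width going east from +114.5° to -151.7°: ((-151.7 − 114.5) mod 360) = 93.8°.
Offset of -179.9° east of the west edge: ((-179.9 − 114.5) mod 360) = 65.6°.
65.6° ≤ 93.8° ⇒ inside.

Yes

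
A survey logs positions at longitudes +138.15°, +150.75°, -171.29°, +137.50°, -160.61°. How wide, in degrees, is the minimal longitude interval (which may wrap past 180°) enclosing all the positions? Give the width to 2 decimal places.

61.89°

Sort the longitudes: -171.29°, -160.61°, +137.50°, +138.15°, +150.75°.
Eastward gaps between consecutive values (wrapping around): 10.68°, 298.11°, 0.65°, 12.60°, 37.96°.
Largest gap = 298.11° ⇒ minimal covering band is its complement: 360° − 298.11° = 61.89°.
Band runs from +137.50° eastward to -160.61°, crossing the antimeridian.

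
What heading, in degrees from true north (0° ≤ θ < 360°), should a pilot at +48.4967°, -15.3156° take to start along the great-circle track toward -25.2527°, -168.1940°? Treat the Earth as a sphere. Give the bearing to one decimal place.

307.8°

Δλ = -168.1940 − -15.3156 = -152.8784°.
θ = atan2( sin Δλ · cos φ₂ , cos φ₁ · sin φ₂ − sin φ₁ · cos φ₂ · cos Δλ )
  = atan2(-0.41231, 0.32017) = -52.170° → normalised to [0°, 360°): 307.830°.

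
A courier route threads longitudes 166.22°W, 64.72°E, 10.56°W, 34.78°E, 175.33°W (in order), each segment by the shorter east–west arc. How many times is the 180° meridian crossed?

Leg 1: -166.22° → +64.72°, shortest Δλ = -129.06° (west) — crosses 180°.
Leg 2: +64.72° → -10.56°, shortest Δλ = -75.28° (west) — does not cross 180°.
Leg 3: -10.56° → +34.78°, shortest Δλ = 45.34° (east) — does not cross 180°.
Leg 4: +34.78° → -175.33°, shortest Δλ = 149.89° (east) — crosses 180°.
Total crossings: 2.

2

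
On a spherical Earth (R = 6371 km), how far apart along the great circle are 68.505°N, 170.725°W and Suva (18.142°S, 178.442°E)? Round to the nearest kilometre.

Δλ = 178.442 − -170.725 = 349.167°; wrapped into (−180°, 180°]: -10.833°.
Δφ = -18.142 − 68.505 = -86.647°.
a = sin²(Δφ/2) + cos φ₁ · cos φ₂ · sin²(Δλ/2) = 0.473859.
c = 2·atan2(√a, √(1−a)) = 1.51849 rad → d = 6371·c ≈ 9674.30 km.

9674 km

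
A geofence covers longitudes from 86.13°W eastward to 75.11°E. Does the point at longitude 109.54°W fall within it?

Band width going east from -86.13° to +75.11°: ((75.11 − -86.13) mod 360) = 161.24°.
Offset of -109.54° east of the west edge: ((-109.54 − -86.13) mod 360) = 336.59°.
336.59° > 161.24° ⇒ outside.

No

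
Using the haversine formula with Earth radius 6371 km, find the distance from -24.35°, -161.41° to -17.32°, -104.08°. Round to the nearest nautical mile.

Δλ = -104.08 − -161.41 = 57.33°.
Δφ = -17.32 − -24.35 = 7.03°.
a = sin²(Δφ/2) + cos φ₁ · cos φ₂ · sin²(Δλ/2) = 0.203885.
c = 2·atan2(√a, √(1−a)) = 0.93697 rad → d = 6371·c ≈ 5969.45 km ≈ 3223.25 nmi.

3223 nmi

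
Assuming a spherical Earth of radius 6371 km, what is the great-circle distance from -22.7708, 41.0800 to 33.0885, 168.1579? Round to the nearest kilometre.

Δλ = 168.1579 − 41.0800 = 127.0779°.
Δφ = 33.0885 − -22.7708 = 55.8593°.
a = sin²(Δφ/2) + cos φ₁ · cos φ₂ · sin²(Δλ/2) = 0.838529.
c = 2·atan2(√a, √(1−a)) = 2.31456 rad → d = 6371·c ≈ 14746.03 km.

14746 km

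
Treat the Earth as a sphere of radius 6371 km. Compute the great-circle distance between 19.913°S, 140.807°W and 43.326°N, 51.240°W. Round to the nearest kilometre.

Δλ = -51.240 − -140.807 = 89.567°.
Δφ = 43.326 − -19.913 = 63.239°.
a = sin²(Δφ/2) + cos φ₁ · cos φ₂ · sin²(Δλ/2) = 0.614264.
c = 2·atan2(√a, √(1−a)) = 1.80136 rad → d = 6371·c ≈ 11476.48 km.

11476 km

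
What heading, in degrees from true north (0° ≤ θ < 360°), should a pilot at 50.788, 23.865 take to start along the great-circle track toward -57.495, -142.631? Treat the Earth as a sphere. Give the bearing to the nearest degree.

224°

Δλ = -142.631 − 23.865 = -166.496°.
θ = atan2( sin Δλ · cos φ₂ , cos φ₁ · sin φ₂ − sin φ₁ · cos φ₂ · cos Δλ )
  = atan2(-0.12548, -0.12830) = -135.636° → normalised to [0°, 360°): 224.364°.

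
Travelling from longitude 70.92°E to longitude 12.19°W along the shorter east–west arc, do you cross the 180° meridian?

Signed shortest Δλ = ((-12.19 − 70.92 + 180) mod 360) − 180 = -83.11°.
Going west by 83.11° from +70.92° reaches -12.19° without touching 180°.

No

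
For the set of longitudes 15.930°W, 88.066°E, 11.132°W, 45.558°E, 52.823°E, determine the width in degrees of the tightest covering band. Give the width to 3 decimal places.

Sort the longitudes: -15.930°, -11.132°, +45.558°, +52.823°, +88.066°.
Eastward gaps between consecutive values (wrapping around): 4.798°, 56.690°, 7.265°, 35.243°, 256.004°.
Largest gap = 256.004° ⇒ minimal covering band is its complement: 360° − 256.004° = 103.996°.
Band runs from -15.930° eastward to +88.066°.

103.996°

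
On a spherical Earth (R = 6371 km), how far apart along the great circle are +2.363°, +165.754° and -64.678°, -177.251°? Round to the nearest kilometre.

Δλ = -177.251 − 165.754 = -343.005°; wrapped into (−180°, 180°]: 16.995°.
Δφ = -64.678 − 2.363 = -67.041°.
a = sin²(Δφ/2) + cos φ₁ · cos φ₂ · sin²(Δλ/2) = 0.314295.
c = 2·atan2(√a, √(1−a)) = 1.19027 rad → d = 6371·c ≈ 7583.20 km.

7583 km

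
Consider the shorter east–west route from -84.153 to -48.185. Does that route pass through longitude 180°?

No

Signed shortest Δλ = ((-48.185 − -84.153 + 180) mod 360) − 180 = 35.968°.
Going east by 35.968° from -84.153° reaches -48.185° without touching 180°.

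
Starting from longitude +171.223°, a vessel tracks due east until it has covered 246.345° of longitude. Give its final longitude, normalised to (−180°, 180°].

Start at +171.223°; shift +246.345° → +417.568°.
+417.568° lies outside (−180°, 180°]; subtract 360° → +57.568°.

+57.568°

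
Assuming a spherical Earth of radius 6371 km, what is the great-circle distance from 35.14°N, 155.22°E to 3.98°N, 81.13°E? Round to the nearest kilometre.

8308 km

Δλ = 81.13 − 155.22 = -74.09°.
Δφ = 3.98 − 35.14 = -31.16°.
a = sin²(Δφ/2) + cos φ₁ · cos φ₂ · sin²(Δλ/2) = 0.368212.
c = 2·atan2(√a, √(1−a)) = 1.30407 rad → d = 6371·c ≈ 8308.22 km.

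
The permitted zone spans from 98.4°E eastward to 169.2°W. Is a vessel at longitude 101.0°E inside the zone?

Band width going east from +98.4° to -169.2°: ((-169.2 − 98.4) mod 360) = 92.4°.
Offset of +101.0° east of the west edge: ((101.0 − 98.4) mod 360) = 2.6°.
2.6° ≤ 92.4° ⇒ inside.

Yes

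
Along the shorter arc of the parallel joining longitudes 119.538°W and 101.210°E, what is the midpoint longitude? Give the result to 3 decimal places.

Signed shortest Δλ from -119.538° to +101.210° is -139.252°.
Midpoint longitude = -119.538° + (-139.252°)/2 = -119.538° − 69.626° = -189.164°.
Normalise into (−180°, 180°]: +170.836°.
(The naïve average (-119.538 + +101.210)/2 = -9.164° is on the wrong side of the globe.)

170.836°E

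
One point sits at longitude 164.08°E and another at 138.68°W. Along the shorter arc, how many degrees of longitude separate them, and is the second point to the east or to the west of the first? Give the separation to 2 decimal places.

Raw difference: -138.68 − 164.08 = -302.76°.
Normalise into (−180°, 180°]: -302.76° + 360° = 57.24°.
Positive ⇒ the second point lies to the east; separation 57.24°.

57.24° east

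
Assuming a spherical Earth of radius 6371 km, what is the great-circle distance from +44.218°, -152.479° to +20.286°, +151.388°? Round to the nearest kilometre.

5776 km

Δλ = 151.388 − -152.479 = 303.867°; wrapped into (−180°, 180°]: -56.133°.
Δφ = 20.286 − 44.218 = -23.932°.
a = sin²(Δφ/2) + cos φ₁ · cos φ₂ · sin²(Δλ/2) = 0.191797.
c = 2·atan2(√a, √(1−a)) = 0.90663 rad → d = 6371·c ≈ 5776.12 km.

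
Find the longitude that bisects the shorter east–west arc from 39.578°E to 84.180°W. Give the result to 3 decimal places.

22.301°W

Signed shortest Δλ from +39.578° to -84.180° is -123.758°.
Midpoint longitude = +39.578° + (-123.758°)/2 = +39.578° − 61.879° = -22.301°.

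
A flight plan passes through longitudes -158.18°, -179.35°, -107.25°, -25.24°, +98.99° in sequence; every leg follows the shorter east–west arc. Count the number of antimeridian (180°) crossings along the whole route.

0

Leg 1: -158.18° → -179.35°, shortest Δλ = -21.17° (west) — does not cross 180°.
Leg 2: -179.35° → -107.25°, shortest Δλ = 72.1° (east) — does not cross 180°.
Leg 3: -107.25° → -25.24°, shortest Δλ = 82.01° (east) — does not cross 180°.
Leg 4: -25.24° → +98.99°, shortest Δλ = 124.23° (east) — does not cross 180°.
Total crossings: 0.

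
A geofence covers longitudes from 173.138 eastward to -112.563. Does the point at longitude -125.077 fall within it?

Yes

Band width going east from +173.138° to -112.563°: ((-112.563 − 173.138) mod 360) = 74.299°.
Offset of -125.077° east of the west edge: ((-125.077 − 173.138) mod 360) = 61.785°.
61.785° ≤ 74.299° ⇒ inside.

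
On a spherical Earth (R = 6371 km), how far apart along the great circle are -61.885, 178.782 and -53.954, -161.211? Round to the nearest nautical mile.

Δλ = -161.211 − 178.782 = -339.993°; wrapped into (−180°, 180°]: 20.007°.
Δφ = -53.954 − -61.885 = 7.931°.
a = sin²(Δφ/2) + cos φ₁ · cos φ₂ · sin²(Δλ/2) = 0.013150.
c = 2·atan2(√a, √(1−a)) = 0.22985 rad → d = 6371·c ≈ 1464.38 km ≈ 790.70 nmi.

791 nmi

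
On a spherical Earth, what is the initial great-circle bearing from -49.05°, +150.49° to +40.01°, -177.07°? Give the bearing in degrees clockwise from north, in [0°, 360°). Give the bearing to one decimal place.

Δλ = -177.07 − 150.49 = -327.56°; wrapped into (−180°, 180°]: 32.44°.
θ = atan2( sin Δλ · cos φ₂ , cos φ₁ · sin φ₂ − sin φ₁ · cos φ₂ · cos Δλ )
  = atan2(0.41086, 0.90959) = 24.308° → normalised to [0°, 360°): 24.308°.

24.3°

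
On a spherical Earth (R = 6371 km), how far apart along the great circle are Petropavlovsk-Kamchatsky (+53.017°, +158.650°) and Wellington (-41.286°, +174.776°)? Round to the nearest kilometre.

10600 km

Δλ = 174.776 − 158.650 = 16.126°.
Δφ = -41.286 − 53.017 = -94.303°.
a = sin²(Δφ/2) + cos φ₁ · cos φ₂ · sin²(Δλ/2) = 0.546409.
c = 2·atan2(√a, √(1−a)) = 1.66375 rad → d = 6371·c ≈ 10599.73 km.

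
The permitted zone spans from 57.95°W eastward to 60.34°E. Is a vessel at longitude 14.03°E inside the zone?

Yes

Band width going east from -57.95° to +60.34°: ((60.34 − -57.95) mod 360) = 118.29°.
Offset of +14.03° east of the west edge: ((14.03 − -57.95) mod 360) = 71.98°.
71.98° ≤ 118.29° ⇒ inside.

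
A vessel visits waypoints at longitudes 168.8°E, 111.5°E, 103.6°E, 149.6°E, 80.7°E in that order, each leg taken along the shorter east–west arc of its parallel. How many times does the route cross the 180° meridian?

Leg 1: +168.8° → +111.5°, shortest Δλ = -57.3° (west) — does not cross 180°.
Leg 2: +111.5° → +103.6°, shortest Δλ = -7.9° (west) — does not cross 180°.
Leg 3: +103.6° → +149.6°, shortest Δλ = 46.0° (east) — does not cross 180°.
Leg 4: +149.6° → +80.7°, shortest Δλ = -68.9° (west) — does not cross 180°.
Total crossings: 0.

0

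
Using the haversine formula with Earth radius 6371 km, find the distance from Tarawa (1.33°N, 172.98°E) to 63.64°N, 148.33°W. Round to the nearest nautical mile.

Δλ = -148.33 − 172.98 = -321.31°; wrapped into (−180°, 180°]: 38.69°.
Δφ = 63.64 − 1.33 = 62.31°.
a = sin²(Δφ/2) + cos φ₁ · cos φ₂ · sin²(Δλ/2) = 0.316364.
c = 2·atan2(√a, √(1−a)) = 1.19472 rad → d = 6371·c ≈ 7611.58 km ≈ 4109.92 nmi.

4110 nmi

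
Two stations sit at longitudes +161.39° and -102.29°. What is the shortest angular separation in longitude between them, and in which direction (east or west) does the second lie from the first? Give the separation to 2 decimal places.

96.32° east

Raw difference: -102.29 − 161.39 = -263.68°.
Normalise into (−180°, 180°]: -263.68° + 360° = 96.32°.
Positive ⇒ the second point lies to the east; separation 96.32°.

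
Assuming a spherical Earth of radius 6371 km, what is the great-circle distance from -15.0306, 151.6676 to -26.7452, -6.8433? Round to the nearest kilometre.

Δλ = -6.8433 − 151.6676 = -158.5109°.
Δφ = -26.7452 − -15.0306 = -11.7146°.
a = sin²(Δφ/2) + cos φ₁ · cos φ₂ · sin²(Δλ/2) = 0.842903.
c = 2·atan2(√a, √(1−a)) = 2.32651 rad → d = 6371·c ≈ 14822.17 km.

14822 km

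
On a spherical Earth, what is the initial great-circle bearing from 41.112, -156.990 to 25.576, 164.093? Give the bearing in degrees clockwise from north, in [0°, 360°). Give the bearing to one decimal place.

256.5°

Δλ = 164.093 − -156.990 = 321.083°; wrapped into (−180°, 180°]: -38.917°.
θ = atan2( sin Δλ · cos φ₂ , cos φ₁ · sin φ₂ − sin φ₁ · cos φ₂ · cos Δλ )
  = atan2(-0.56664, -0.13621) = -103.516° → normalised to [0°, 360°): 256.484°.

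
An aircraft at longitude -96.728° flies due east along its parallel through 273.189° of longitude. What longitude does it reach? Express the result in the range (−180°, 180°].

+176.461°

Start at -96.728°; shift +273.189° → +176.461°.
+176.461° already lies in (−180°, 180°].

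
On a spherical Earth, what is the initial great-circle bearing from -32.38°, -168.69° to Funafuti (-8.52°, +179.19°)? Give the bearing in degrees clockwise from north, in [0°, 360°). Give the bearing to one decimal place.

332.1°

Δλ = 179.19 − -168.69 = 347.88°; wrapped into (−180°, 180°]: -12.12°.
θ = atan2( sin Δλ · cos φ₂ , cos φ₁ · sin φ₂ − sin φ₁ · cos φ₂ · cos Δλ )
  = atan2(-0.20764, 0.39270) = -27.868° → normalised to [0°, 360°): 332.132°.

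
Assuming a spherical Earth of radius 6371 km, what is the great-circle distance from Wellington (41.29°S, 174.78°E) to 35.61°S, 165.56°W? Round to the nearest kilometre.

1820 km

Δλ = -165.56 − 174.78 = -340.34°; wrapped into (−180°, 180°]: 19.66°.
Δφ = -35.61 − -41.29 = 5.68°.
a = sin²(Δφ/2) + cos φ₁ · cos φ₂ · sin²(Δλ/2) = 0.020260.
c = 2·atan2(√a, √(1−a)) = 0.28565 rad → d = 6371·c ≈ 1819.85 km.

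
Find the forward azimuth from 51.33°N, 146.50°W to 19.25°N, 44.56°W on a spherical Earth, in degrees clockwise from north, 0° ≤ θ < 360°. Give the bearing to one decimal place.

Δλ = -44.56 − -146.50 = 101.94°.
θ = atan2( sin Δλ · cos φ₂ , cos φ₁ · sin φ₂ − sin φ₁ · cos φ₂ · cos Δλ )
  = atan2(0.92366, 0.35850) = 68.787° → normalised to [0°, 360°): 68.787°.

68.8°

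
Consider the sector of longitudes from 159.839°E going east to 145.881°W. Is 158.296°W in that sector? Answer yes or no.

Band width going east from +159.839° to -145.881°: ((-145.881 − 159.839) mod 360) = 54.280°.
Offset of -158.296° east of the west edge: ((-158.296 − 159.839) mod 360) = 41.865°.
41.865° ≤ 54.280° ⇒ inside.

Yes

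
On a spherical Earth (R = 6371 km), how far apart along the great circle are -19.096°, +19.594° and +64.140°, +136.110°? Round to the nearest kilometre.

13186 km

Δλ = 136.110 − 19.594 = 116.516°.
Δφ = 64.140 − -19.096 = 83.236°.
a = sin²(Δφ/2) + cos φ₁ · cos φ₂ · sin²(Δλ/2) = 0.739202.
c = 2·atan2(√a, √(1−a)) = 2.06963 rad → d = 6371·c ≈ 13185.64 km.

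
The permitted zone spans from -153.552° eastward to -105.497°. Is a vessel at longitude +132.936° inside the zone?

Band width going east from -153.552° to -105.497°: ((-105.497 − -153.552) mod 360) = 48.055°.
Offset of +132.936° east of the west edge: ((132.936 − -153.552) mod 360) = 286.488°.
286.488° > 48.055° ⇒ outside.

No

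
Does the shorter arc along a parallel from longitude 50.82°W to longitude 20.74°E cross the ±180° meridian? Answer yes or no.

Signed shortest Δλ = ((20.74 − -50.82 + 180) mod 360) − 180 = 71.56°.
Going east by 71.56° from -50.82° reaches +20.74° without touching 180°.

No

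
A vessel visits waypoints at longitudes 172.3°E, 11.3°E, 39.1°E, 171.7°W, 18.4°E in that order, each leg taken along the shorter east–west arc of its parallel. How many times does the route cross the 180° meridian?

Leg 1: +172.3° → +11.3°, shortest Δλ = -161.0° (west) — does not cross 180°.
Leg 2: +11.3° → +39.1°, shortest Δλ = 27.8° (east) — does not cross 180°.
Leg 3: +39.1° → -171.7°, shortest Δλ = 149.2° (east) — crosses 180°.
Leg 4: -171.7° → +18.4°, shortest Δλ = -169.9° (west) — crosses 180°.
Total crossings: 2.

2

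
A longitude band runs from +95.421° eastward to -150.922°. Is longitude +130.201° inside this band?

Band width going east from +95.421° to -150.922°: ((-150.922 − 95.421) mod 360) = 113.657°.
Offset of +130.201° east of the west edge: ((130.201 − 95.421) mod 360) = 34.780°.
34.780° ≤ 113.657° ⇒ inside.

Yes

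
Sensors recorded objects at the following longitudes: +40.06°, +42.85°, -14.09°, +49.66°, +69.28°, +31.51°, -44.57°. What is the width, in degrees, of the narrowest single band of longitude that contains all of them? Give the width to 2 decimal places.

113.85°

Sort the longitudes: -44.57°, -14.09°, +31.51°, +40.06°, +42.85°, +49.66°, +69.28°.
Eastward gaps between consecutive values (wrapping around): 30.48°, 45.60°, 8.55°, 2.79°, 6.81°, 19.62°, 246.15°.
Largest gap = 246.15° ⇒ minimal covering band is its complement: 360° − 246.15° = 113.85°.
Band runs from -44.57° eastward to +69.28°.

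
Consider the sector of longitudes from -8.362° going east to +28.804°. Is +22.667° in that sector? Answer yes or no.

Band width going east from -8.362° to +28.804°: ((28.804 − -8.362) mod 360) = 37.166°.
Offset of +22.667° east of the west edge: ((22.667 − -8.362) mod 360) = 31.029°.
31.029° ≤ 37.166° ⇒ inside.

Yes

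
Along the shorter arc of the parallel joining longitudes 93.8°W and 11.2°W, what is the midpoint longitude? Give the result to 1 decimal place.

52.5°W

Signed shortest Δλ from -93.8° to -11.2° is +82.6°.
Midpoint longitude = -93.8° + (+82.6°)/2 = -93.8° + 41.3° = -52.5°.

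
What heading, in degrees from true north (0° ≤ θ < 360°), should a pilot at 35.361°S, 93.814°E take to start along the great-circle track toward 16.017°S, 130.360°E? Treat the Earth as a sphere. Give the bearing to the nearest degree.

Δλ = 130.360 − 93.814 = 36.546°.
θ = atan2( sin Δλ · cos φ₂ , cos φ₁ · sin φ₂ − sin φ₁ · cos φ₂ · cos Δλ )
  = atan2(0.57235, 0.22187) = 68.812° → normalised to [0°, 360°): 68.812°.

69°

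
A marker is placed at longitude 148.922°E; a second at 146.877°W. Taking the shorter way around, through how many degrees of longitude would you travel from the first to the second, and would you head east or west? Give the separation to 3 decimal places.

Raw difference: -146.877 − 148.922 = -295.799°.
Normalise into (−180°, 180°]: -295.799° + 360° = 64.201°.
Positive ⇒ the second point lies to the east; separation 64.201°.

64.201° east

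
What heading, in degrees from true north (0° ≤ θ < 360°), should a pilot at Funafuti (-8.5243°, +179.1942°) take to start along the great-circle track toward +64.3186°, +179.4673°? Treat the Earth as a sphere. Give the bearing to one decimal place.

Δλ = 179.4673 − 179.1942 = 0.2731°.
θ = atan2( sin Δλ · cos φ₂ , cos φ₁ · sin φ₂ − sin φ₁ · cos φ₂ · cos Δλ )
  = atan2(0.00207, 0.95550) = 0.124° → normalised to [0°, 360°): 0.124°.

0.1°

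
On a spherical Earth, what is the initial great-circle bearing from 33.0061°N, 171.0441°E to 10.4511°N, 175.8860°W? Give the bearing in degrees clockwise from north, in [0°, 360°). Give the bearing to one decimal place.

149.0°

Δλ = -175.8860 − 171.0441 = -346.9301°; wrapped into (−180°, 180°]: 13.0699°.
θ = atan2( sin Δλ · cos φ₂ , cos φ₁ · sin φ₂ − sin φ₁ · cos φ₂ · cos Δλ )
  = atan2(0.22239, -0.36969) = 148.971° → normalised to [0°, 360°): 148.971°.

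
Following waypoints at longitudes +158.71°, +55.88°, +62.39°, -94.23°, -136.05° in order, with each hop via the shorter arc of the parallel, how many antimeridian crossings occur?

Leg 1: +158.71° → +55.88°, shortest Δλ = -102.83° (west) — does not cross 180°.
Leg 2: +55.88° → +62.39°, shortest Δλ = 6.51° (east) — does not cross 180°.
Leg 3: +62.39° → -94.23°, shortest Δλ = -156.62° (west) — does not cross 180°.
Leg 4: -94.23° → -136.05°, shortest Δλ = -41.82° (west) — does not cross 180°.
Total crossings: 0.

0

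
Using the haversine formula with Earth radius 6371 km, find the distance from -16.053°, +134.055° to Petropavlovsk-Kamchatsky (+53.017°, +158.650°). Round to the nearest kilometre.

8034 km

Δλ = 158.650 − 134.055 = 24.595°.
Δφ = 53.017 − -16.053 = 69.070°.
a = sin²(Δφ/2) + cos φ₁ · cos φ₂ · sin²(Δλ/2) = 0.347612.
c = 2·atan2(√a, √(1−a)) = 1.26109 rad → d = 6371·c ≈ 8034.43 km.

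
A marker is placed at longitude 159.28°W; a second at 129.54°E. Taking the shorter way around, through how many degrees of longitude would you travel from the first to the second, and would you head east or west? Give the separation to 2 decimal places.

71.18° west

Raw difference: 129.54 − -159.28 = 288.82°.
Normalise into (−180°, 180°]: 288.82° − 360° = -71.18°.
Negative ⇒ the second point lies to the west; separation 71.18°.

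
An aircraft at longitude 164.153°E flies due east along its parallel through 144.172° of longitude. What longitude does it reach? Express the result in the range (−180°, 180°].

Start at +164.153°; shift +144.172° → +308.325°.
+308.325° lies outside (−180°, 180°]; subtract 360° → -51.675°.

51.675°W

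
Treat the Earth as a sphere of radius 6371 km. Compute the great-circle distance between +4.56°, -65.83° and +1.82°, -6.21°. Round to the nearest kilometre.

Δλ = -6.21 − -65.83 = 59.62°.
Δφ = 1.82 − 4.56 = -2.74°.
a = sin²(Δφ/2) + cos φ₁ · cos φ₂ · sin²(Δλ/2) = 0.246799.
c = 2·atan2(√a, √(1−a)) = 1.03979 rad → d = 6371·c ≈ 6624.49 km.

6624 km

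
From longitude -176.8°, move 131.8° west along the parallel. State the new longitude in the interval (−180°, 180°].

Start at -176.8°; shift −131.8° → -308.6°.
-308.6° lies outside (−180°, 180°]; add 360° → +51.4°.

+51.4°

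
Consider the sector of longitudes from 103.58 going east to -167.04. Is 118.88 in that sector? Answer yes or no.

Band width going east from +103.58° to -167.04°: ((-167.04 − 103.58) mod 360) = 89.38°.
Offset of +118.88° east of the west edge: ((118.88 − 103.58) mod 360) = 15.30°.
15.30° ≤ 89.38° ⇒ inside.

Yes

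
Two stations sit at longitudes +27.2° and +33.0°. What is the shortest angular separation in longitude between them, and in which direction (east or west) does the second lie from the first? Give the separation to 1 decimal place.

Raw difference: 33.0 − 27.2 = 5.8°.
Normalise into (−180°, 180°]: 5.8° stays 5.8°.
Positive ⇒ the second point lies to the east; separation 5.8°.

5.8° east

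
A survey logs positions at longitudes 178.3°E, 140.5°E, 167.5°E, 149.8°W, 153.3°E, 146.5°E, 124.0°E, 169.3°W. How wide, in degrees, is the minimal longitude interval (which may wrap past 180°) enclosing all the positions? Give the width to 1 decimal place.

Sort the longitudes: -169.3°, -149.8°, +124.0°, +140.5°, +146.5°, +153.3°, +167.5°, +178.3°.
Eastward gaps between consecutive values (wrapping around): 19.5°, 273.8°, 16.5°, 6.0°, 6.8°, 14.2°, 10.8°, 12.4°.
Largest gap = 273.8° ⇒ minimal covering band is its complement: 360° − 273.8° = 86.2°.
Band runs from +124.0° eastward to -149.8°, crossing the antimeridian.

86.2°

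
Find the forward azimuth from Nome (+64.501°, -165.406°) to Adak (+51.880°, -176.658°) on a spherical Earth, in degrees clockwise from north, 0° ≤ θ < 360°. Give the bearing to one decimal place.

210.1°

Δλ = -176.658 − -165.406 = -11.252°.
θ = atan2( sin Δλ · cos φ₂ , cos φ₁ · sin φ₂ − sin φ₁ · cos φ₂ · cos Δλ )
  = atan2(-0.12045, -0.20779) = -149.900° → normalised to [0°, 360°): 210.100°.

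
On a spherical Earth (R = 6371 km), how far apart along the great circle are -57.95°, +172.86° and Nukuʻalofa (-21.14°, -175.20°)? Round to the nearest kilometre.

4206 km

Δλ = -175.20 − 172.86 = -348.06°; wrapped into (−180°, 180°]: 11.94°.
Δφ = -21.14 − -57.95 = 36.81°.
a = sin²(Δφ/2) + cos φ₁ · cos φ₂ · sin²(Δλ/2) = 0.105041.
c = 2·atan2(√a, √(1−a)) = 0.66012 rad → d = 6371·c ≈ 4205.63 km.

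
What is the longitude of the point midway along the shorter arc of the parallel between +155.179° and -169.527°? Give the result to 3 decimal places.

Signed shortest Δλ from +155.179° to -169.527° is +35.294°.
Midpoint longitude = +155.179° + (+35.294°)/2 = +155.179° + 17.647° = +172.826°.
(The naïve average (+155.179 + -169.527)/2 = -7.174° is on the wrong side of the globe.)

+172.826°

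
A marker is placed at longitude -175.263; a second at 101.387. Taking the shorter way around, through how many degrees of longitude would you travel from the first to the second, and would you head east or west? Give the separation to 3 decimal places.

83.350° west

Raw difference: 101.387 − -175.263 = 276.65°.
Normalise into (−180°, 180°]: 276.65° − 360° = -83.35°.
Negative ⇒ the second point lies to the west; separation 83.350°.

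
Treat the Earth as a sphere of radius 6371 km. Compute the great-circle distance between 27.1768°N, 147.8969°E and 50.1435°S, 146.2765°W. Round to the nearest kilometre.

Δλ = -146.2765 − 147.8969 = -294.1734°; wrapped into (−180°, 180°]: 65.8266°.
Δφ = -50.1435 − 27.1768 = -77.3203°.
a = sin²(Δφ/2) + cos φ₁ · cos φ₂ · sin²(Δλ/2) = 0.558577.
c = 2·atan2(√a, √(1−a)) = 1.68822 rad → d = 6371·c ≈ 10755.65 km.

10756 km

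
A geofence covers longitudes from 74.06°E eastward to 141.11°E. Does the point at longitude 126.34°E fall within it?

Band width going east from +74.06° to +141.11°: ((141.11 − 74.06) mod 360) = 67.05°.
Offset of +126.34° east of the west edge: ((126.34 − 74.06) mod 360) = 52.28°.
52.28° ≤ 67.05° ⇒ inside.

Yes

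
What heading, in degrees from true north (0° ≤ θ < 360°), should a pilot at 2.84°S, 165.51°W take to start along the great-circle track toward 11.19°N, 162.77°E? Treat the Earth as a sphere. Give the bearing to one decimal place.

294.5°

Δλ = 162.77 − -165.51 = 328.28°; wrapped into (−180°, 180°]: -31.72°.
θ = atan2( sin Δλ · cos φ₂ , cos φ₁ · sin φ₂ − sin φ₁ · cos φ₂ · cos Δλ )
  = atan2(-0.51577, 0.23517) = -65.489° → normalised to [0°, 360°): 294.511°.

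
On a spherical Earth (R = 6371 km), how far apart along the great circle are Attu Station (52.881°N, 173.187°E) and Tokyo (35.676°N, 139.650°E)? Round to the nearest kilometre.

Δλ = 139.650 − 173.187 = -33.537°.
Δφ = 35.676 − 52.881 = -17.205°.
a = sin²(Δφ/2) + cos φ₁ · cos φ₂ · sin²(Δλ/2) = 0.063177.
c = 2·atan2(√a, √(1−a)) = 0.50815 rad → d = 6371·c ≈ 3237.43 km.

3237 km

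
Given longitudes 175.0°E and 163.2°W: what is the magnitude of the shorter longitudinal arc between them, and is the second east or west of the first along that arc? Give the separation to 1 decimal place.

Raw difference: -163.2 − 175.0 = -338.2°.
Normalise into (−180°, 180°]: -338.2° + 360° = 21.8°.
Positive ⇒ the second point lies to the east; separation 21.8°.

21.8° east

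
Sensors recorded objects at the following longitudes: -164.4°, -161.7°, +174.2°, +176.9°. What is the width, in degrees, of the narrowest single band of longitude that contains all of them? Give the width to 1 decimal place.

Sort the longitudes: -164.4°, -161.7°, +174.2°, +176.9°.
Eastward gaps between consecutive values (wrapping around): 2.7°, 335.9°, 2.7°, 18.7°.
Largest gap = 335.9° ⇒ minimal covering band is its complement: 360° − 335.9° = 24.1°.
Band runs from +174.2° eastward to -161.7°, crossing the antimeridian.

24.1°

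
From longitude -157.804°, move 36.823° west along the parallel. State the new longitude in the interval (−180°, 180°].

+165.373°

Start at -157.804°; shift −36.823° → -194.627°.
-194.627° lies outside (−180°, 180°]; add 360° → +165.373°.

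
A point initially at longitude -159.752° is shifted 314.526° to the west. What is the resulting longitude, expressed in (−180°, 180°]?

Start at -159.752°; shift −314.526° → -474.278°.
-474.278° lies outside (−180°, 180°]; add 360° → -114.278°.

-114.278°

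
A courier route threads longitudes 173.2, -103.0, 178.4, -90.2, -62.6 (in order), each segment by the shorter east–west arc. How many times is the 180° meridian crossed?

Leg 1: +173.2° → -103.0°, shortest Δλ = 83.8° (east) — crosses 180°.
Leg 2: -103.0° → +178.4°, shortest Δλ = -78.6° (west) — crosses 180°.
Leg 3: +178.4° → -90.2°, shortest Δλ = 91.4° (east) — crosses 180°.
Leg 4: -90.2° → -62.6°, shortest Δλ = 27.6° (east) — does not cross 180°.
Total crossings: 3.

3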